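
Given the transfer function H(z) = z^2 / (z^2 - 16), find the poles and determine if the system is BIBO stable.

Poles are roots of the denominator: z^2 - 16 = 0.
Quadratic formula: z = [-(0) +/- sqrt((0)^2 - 4*(-16))] / 2
Discriminant = 0 + 64 = 64; sqrt = 8.
z = (0 +/- 8) / 2 => z = 4 or z = -4.
|p1| = 4, |p2| = 4.
For BIBO stability, all poles must lie inside the unit circle (|p| < 1).
System is UNSTABLE since at least one |p| >= 1.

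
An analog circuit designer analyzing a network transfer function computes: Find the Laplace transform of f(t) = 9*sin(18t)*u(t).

Standard pair: sin(wt)*u(t) <-> w/(s^2+w^2)
With w = 18: L{9*sin(18t)*u(t)} = 162/(s^2+324)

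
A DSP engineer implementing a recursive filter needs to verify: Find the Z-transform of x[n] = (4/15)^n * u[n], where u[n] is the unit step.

The Z-transform of a^n * u[n] is z/(z-a) for |z| > |a|.
Here a = 4/15, so X(z) = z/(z - (4/15)) = 15z/(15z - 4)
ROC: |z| > 4/15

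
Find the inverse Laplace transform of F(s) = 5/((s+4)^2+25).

Standard pair: w/((s+a)^2+w^2) <-> e^(-at)*sin(wt)*u(t)
With a=4, w=5: f(t) = e^(-4t)*sin(5t)*u(t)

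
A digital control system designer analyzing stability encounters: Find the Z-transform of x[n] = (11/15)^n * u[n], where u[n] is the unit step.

The Z-transform of a^n * u[n] is z/(z-a) for |z| > |a|.
Here a = 11/15, so X(z) = z/(z - (11/15)) = 15z/(15z - 11)
ROC: |z| > 11/15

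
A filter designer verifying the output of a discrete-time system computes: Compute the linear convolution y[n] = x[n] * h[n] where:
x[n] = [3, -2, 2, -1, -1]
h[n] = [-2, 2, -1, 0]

y[n] = sum_k x[k]*h[n-k]. Output length = len(x) + len(h) - 1 = 5 + 4 - 1 = 8.
y[0] = 3*-2 = -6
y[1] = -2*-2 + 3*2 = 10
y[2] = 2*-2 + -2*2 + 3*-1 = -11
y[3] = -1*-2 + 2*2 + -2*-1 + 3*0 = 8
y[4] = -1*-2 + -1*2 + 2*-1 + -2*0 = -2
y[5] = -1*2 + -1*-1 + 2*0 = -1
y[6] = -1*-1 + -1*0 = 1
y[7] = -1*0 = 0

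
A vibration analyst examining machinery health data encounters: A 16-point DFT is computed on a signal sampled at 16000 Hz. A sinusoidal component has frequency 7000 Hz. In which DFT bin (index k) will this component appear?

DFT frequency resolution = f_s/N = 16000/16 = 1000 Hz
Bin index k = f_signal / resolution = 7000 / 1000 = 7
The signal frequency 7000 Hz falls in DFT bin k = 7.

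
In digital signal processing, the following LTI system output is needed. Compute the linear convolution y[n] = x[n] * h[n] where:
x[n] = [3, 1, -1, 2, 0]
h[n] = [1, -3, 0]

y[n] = sum_k x[k]*h[n-k]. Output length = len(x) + len(h) - 1 = 5 + 3 - 1 = 7.
y[0] = 3*1 = 3
y[1] = 1*1 + 3*-3 = -8
y[2] = -1*1 + 1*-3 + 3*0 = -4
y[3] = 2*1 + -1*-3 + 1*0 = 5
y[4] = 0*1 + 2*-3 + -1*0 = -6
y[5] = 0*-3 + 2*0 = 0
y[6] = 0*0 = 0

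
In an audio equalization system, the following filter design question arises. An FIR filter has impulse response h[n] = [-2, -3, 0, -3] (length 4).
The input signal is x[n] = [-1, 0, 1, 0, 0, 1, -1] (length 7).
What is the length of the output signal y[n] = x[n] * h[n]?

For linear convolution, the output length is:
len(y) = len(x) + len(h) - 1 = 7 + 4 - 1 = 10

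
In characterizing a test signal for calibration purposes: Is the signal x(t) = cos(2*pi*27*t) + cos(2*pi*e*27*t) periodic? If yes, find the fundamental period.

f1 = 27 Hz, f2 = 27*e Hz
Ratio f2/f1 = e, which is irrational.
Since the frequency ratio is irrational, no common period exists.
The signal is not periodic.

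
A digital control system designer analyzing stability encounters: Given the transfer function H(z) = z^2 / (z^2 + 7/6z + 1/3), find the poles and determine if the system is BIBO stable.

Poles are roots of the denominator: z^2 + 7/6z + 1/3 = 0.
Quadratic formula: z = [-(7/6) +/- sqrt((7/6)^2 - 4*(1/3))] / 2
Discriminant = 49/36 - 4/3 = 1/36; sqrt = 1/6.
z = (-7/6 +/- 1/6) / 2 => z = -1/2 or z = -2/3.
|p1| = 1/2, |p2| = 2/3.
For BIBO stability, all poles must lie inside the unit circle (|p| < 1).
System is STABLE since both |p| < 1.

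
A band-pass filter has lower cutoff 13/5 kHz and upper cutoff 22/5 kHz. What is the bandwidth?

Bandwidth = f_high - f_low
= 22/5 kHz - 13/5 kHz = 9/5 kHz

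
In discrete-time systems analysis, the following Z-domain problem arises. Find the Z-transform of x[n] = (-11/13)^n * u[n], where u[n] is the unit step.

The Z-transform of a^n * u[n] is z/(z-a) for |z| > |a|.
Here a = -11/13, so X(z) = z/(z - (-11/13)) = 13z/(13z + 11)
ROC: |z| > 11/13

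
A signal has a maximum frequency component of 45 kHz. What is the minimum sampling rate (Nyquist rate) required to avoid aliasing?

By the Nyquist-Shannon sampling theorem,
the minimum sampling rate (Nyquist rate) must be at least 2 * f_max.
Nyquist rate = 2 * 45 kHz = 90 kHz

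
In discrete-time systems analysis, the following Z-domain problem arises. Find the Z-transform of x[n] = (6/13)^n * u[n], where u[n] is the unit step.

The Z-transform of a^n * u[n] is z/(z-a) for |z| > |a|.
Here a = 6/13, so X(z) = z/(z - (6/13)) = 13z/(13z - 6)
ROC: |z| > 6/13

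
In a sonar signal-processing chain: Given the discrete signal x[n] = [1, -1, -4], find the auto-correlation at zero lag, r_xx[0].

The auto-correlation at zero lag r_xx[0] equals the signal energy.
r_xx[0] = sum of x[n]^2 = 1^2 + (-1)^2 + (-4)^2
= 1 + 1 + 16 = 18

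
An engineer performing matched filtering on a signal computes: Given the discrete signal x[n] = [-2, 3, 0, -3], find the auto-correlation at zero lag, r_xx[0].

The auto-correlation at zero lag r_xx[0] equals the signal energy.
r_xx[0] = sum of x[n]^2 = (-2)^2 + 3^2 + 0^2 + (-3)^2
= 4 + 9 + 0 + 9 = 22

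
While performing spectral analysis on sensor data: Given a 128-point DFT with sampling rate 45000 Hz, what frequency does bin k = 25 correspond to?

The frequency of DFT bin k is: f_k = k * f_s / N
f_25 = 25 * 45000 / 128 = 140625/16 Hz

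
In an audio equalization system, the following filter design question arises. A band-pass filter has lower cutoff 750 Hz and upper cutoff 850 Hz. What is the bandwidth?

Bandwidth = f_high - f_low
= 850 Hz - 750 Hz = 100 Hz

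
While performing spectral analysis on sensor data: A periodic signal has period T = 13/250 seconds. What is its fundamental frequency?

The fundamental frequency is the reciprocal of the period.
f = 1/T = 1/(13/250) = 250/13 Hz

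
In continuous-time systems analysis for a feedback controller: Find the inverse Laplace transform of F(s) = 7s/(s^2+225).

Standard pair: s/(s^2+w^2) <-> cos(wt)*u(t)
With k=7, w=15: f(t) = 7*cos(15t)*u(t)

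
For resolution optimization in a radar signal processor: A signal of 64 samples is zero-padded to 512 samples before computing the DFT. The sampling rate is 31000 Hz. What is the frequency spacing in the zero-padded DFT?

Original DFT: N = 64, resolution = f_s/N = 31000/64 = 3875/8 Hz
Zero-padded DFT: N = 512, resolution = f_s/N = 31000/512 = 3875/64 Hz
Zero-padding interpolates the spectrum (finer frequency grid)
but does NOT improve the true spectral resolution (ability to resolve close frequencies).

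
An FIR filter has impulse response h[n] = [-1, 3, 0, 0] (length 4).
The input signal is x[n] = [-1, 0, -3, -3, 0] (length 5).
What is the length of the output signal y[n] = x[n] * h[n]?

For linear convolution, the output length is:
len(y) = len(x) + len(h) - 1 = 5 + 4 - 1 = 8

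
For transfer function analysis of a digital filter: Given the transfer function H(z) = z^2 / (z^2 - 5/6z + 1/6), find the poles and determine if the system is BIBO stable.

Poles are roots of the denominator: z^2 - 5/6z + 1/6 = 0.
Quadratic formula: z = [-(-5/6) +/- sqrt((-5/6)^2 - 4*(1/6))] / 2
Discriminant = 25/36 - 2/3 = 1/36; sqrt = 1/6.
z = (5/6 +/- 1/6) / 2 => z = 1/2 or z = 1/3.
|p1| = 1/2, |p2| = 1/3.
For BIBO stability, all poles must lie inside the unit circle (|p| < 1).
System is STABLE since both |p| < 1.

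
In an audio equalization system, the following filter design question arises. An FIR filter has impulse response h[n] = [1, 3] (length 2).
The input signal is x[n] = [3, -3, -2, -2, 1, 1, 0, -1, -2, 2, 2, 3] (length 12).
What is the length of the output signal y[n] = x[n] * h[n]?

For linear convolution, the output length is:
len(y) = len(x) + len(h) - 1 = 12 + 2 - 1 = 13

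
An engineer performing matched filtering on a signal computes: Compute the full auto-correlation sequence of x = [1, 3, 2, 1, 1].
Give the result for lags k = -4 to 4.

r_xx[k] = sum_m x[m]*x[m+k], indexed from 0, for k = -4 to 4:
  r_xx[-4] = x[4]*x[0] = 1
  r_xx[-3] = x[3]*x[0] + x[4]*x[1] = 4
  r_xx[-2] = x[2]*x[0] + x[3]*x[1] + x[4]*x[2] = 7
  r_xx[-1] = x[1]*x[0] + x[2]*x[1] + x[3]*x[2] + x[4]*x[3] = 12
  r_xx[0] = x[0]*x[0] + x[1]*x[1] + x[2]*x[2] + x[3]*x[3] + x[4]*x[4] = 16
  r_xx[1] = x[0]*x[1] + x[1]*x[2] + x[2]*x[3] + x[3]*x[4] = 12
  r_xx[2] = x[0]*x[2] + x[1]*x[3] + x[2]*x[4] = 7
  r_xx[3] = x[0]*x[3] + x[1]*x[4] = 4
  r_xx[4] = x[0]*x[4] = 1
r_xx = [1, 4, 7, 12, 16, 12, 7, 4, 1]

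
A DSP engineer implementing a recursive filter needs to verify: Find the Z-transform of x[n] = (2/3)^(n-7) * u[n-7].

Time-shifting property: if X(z) = Z{x[n]}, then Z{x[n-d]} = z^(-d) * X(z)
X(z) = z/(z - 2/3) for x[n] = (2/3)^n * u[n]
Z{x[n-7]} = z^(-7) * z/(z - 2/3) = z^(-6)/(z - 2/3)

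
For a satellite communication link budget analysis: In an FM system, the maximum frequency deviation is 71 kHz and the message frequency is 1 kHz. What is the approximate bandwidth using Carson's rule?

Carson's rule: BW = 2*(delta_f + f_m)
= 2*(71 + 1) kHz = 144 kHz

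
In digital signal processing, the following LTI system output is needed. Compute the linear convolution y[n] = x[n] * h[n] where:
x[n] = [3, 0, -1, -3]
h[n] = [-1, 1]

y[n] = sum_k x[k]*h[n-k]. Output length = len(x) + len(h) - 1 = 4 + 2 - 1 = 5.
y[0] = 3*-1 = -3
y[1] = 0*-1 + 3*1 = 3
y[2] = -1*-1 + 0*1 = 1
y[3] = -3*-1 + -1*1 = 2
y[4] = -3*1 = -3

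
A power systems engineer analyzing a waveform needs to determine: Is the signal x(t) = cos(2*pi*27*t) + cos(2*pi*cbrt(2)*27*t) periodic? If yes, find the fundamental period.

f1 = 27 Hz, f2 = 27*cbrt(2) Hz
Ratio f2/f1 = cbrt(2), which is irrational.
Since the frequency ratio is irrational, no common period exists.
The signal is not periodic.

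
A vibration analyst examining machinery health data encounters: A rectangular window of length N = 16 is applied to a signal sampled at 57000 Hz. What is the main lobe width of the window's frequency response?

For a rectangular window of length N,
the main lobe width in frequency is 2*f_s/N.
= 2*57000/16 = 7125 Hz
This determines the minimum frequency separation for resolving two sinusoids.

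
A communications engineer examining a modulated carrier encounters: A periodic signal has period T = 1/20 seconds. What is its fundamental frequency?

The fundamental frequency is the reciprocal of the period.
f = 1/T = 1/(1/20) = 20 Hz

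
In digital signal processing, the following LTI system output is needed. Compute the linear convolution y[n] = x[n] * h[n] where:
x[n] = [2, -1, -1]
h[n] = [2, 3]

y[n] = sum_k x[k]*h[n-k]. Output length = len(x) + len(h) - 1 = 3 + 2 - 1 = 4.
y[0] = 2*2 = 4
y[1] = -1*2 + 2*3 = 4
y[2] = -1*2 + -1*3 = -5
y[3] = -1*3 = -3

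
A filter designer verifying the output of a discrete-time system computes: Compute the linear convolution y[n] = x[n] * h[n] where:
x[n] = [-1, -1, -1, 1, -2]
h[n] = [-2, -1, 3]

y[n] = sum_k x[k]*h[n-k]. Output length = len(x) + len(h) - 1 = 5 + 3 - 1 = 7.
y[0] = -1*-2 = 2
y[1] = -1*-2 + -1*-1 = 3
y[2] = -1*-2 + -1*-1 + -1*3 = 0
y[3] = 1*-2 + -1*-1 + -1*3 = -4
y[4] = -2*-2 + 1*-1 + -1*3 = 0
y[5] = -2*-1 + 1*3 = 5
y[6] = -2*3 = -6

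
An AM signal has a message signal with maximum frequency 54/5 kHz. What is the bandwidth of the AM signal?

In AM (double-sideband), the bandwidth is twice the message frequency.
BW = 2 * f_m = 2 * 54/5 kHz = 108/5 kHz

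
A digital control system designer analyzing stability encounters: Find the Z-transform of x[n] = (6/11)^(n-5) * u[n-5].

Time-shifting property: if X(z) = Z{x[n]}, then Z{x[n-d]} = z^(-d) * X(z)
X(z) = z/(z - 6/11) for x[n] = (6/11)^n * u[n]
Z{x[n-5]} = z^(-5) * z/(z - 6/11) = z^(-4)/(z - 6/11)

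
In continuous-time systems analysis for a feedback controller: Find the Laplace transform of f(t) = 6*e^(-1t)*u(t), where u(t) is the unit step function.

Standard Laplace transform pair:
e^(-at)*u(t) <-> 1/(s+a)
With a = 1: L{6*e^(-1t)*u(t)} = 6/(s+1), ROC: Re(s) > -1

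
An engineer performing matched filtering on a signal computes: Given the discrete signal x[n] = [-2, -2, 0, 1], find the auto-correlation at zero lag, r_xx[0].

The auto-correlation at zero lag r_xx[0] equals the signal energy.
r_xx[0] = sum of x[n]^2 = (-2)^2 + (-2)^2 + 0^2 + 1^2
= 4 + 4 + 0 + 1 = 9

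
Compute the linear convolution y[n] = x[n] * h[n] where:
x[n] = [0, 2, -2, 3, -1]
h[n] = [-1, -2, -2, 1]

y[n] = sum_k x[k]*h[n-k]. Output length = len(x) + len(h) - 1 = 5 + 4 - 1 = 8.
y[0] = 0*-1 = 0
y[1] = 2*-1 + 0*-2 = -2
y[2] = -2*-1 + 2*-2 + 0*-2 = -2
y[3] = 3*-1 + -2*-2 + 2*-2 + 0*1 = -3
y[4] = -1*-1 + 3*-2 + -2*-2 + 2*1 = 1
y[5] = -1*-2 + 3*-2 + -2*1 = -6
y[6] = -1*-2 + 3*1 = 5
y[7] = -1*1 = -1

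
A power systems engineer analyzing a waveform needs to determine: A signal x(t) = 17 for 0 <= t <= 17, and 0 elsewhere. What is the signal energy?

Energy = integral of |x(t)|^2 dt over the signal duration
= 17^2 * 17 = 289 * 17 = 4913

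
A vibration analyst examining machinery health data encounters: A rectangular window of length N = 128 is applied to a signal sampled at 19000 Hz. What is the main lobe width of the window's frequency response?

For a rectangular window of length N,
the main lobe width in frequency is 2*f_s/N.
= 2*19000/128 = 2375/8 Hz
This determines the minimum frequency separation for resolving two sinusoids.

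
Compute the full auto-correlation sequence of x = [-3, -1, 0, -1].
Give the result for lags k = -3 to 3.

r_xx[k] = sum_m x[m]*x[m+k], indexed from 0, for k = -3 to 3:
  r_xx[-3] = x[3]*x[0] = 3
  r_xx[-2] = x[2]*x[0] + x[3]*x[1] = 1
  r_xx[-1] = x[1]*x[0] + x[2]*x[1] + x[3]*x[2] = 3
  r_xx[0] = x[0]*x[0] + x[1]*x[1] + x[2]*x[2] + x[3]*x[3] = 11
  r_xx[1] = x[0]*x[1] + x[1]*x[2] + x[2]*x[3] = 3
  r_xx[2] = x[0]*x[2] + x[1]*x[3] = 1
  r_xx[3] = x[0]*x[3] = 3
r_xx = [3, 1, 3, 11, 3, 1, 3]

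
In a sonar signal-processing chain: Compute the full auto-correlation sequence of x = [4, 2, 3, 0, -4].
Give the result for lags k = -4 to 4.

r_xx[k] = sum_m x[m]*x[m+k], indexed from 0, for k = -4 to 4:
  r_xx[-4] = x[4]*x[0] = -16
  r_xx[-3] = x[3]*x[0] + x[4]*x[1] = -8
  r_xx[-2] = x[2]*x[0] + x[3]*x[1] + x[4]*x[2] = 0
  r_xx[-1] = x[1]*x[0] + x[2]*x[1] + x[3]*x[2] + x[4]*x[3] = 14
  r_xx[0] = x[0]*x[0] + x[1]*x[1] + x[2]*x[2] + x[3]*x[3] + x[4]*x[4] = 45
  r_xx[1] = x[0]*x[1] + x[1]*x[2] + x[2]*x[3] + x[3]*x[4] = 14
  r_xx[2] = x[0]*x[2] + x[1]*x[3] + x[2]*x[4] = 0
  r_xx[3] = x[0]*x[3] + x[1]*x[4] = -8
  r_xx[4] = x[0]*x[4] = -16
r_xx = [-16, -8, 0, 14, 45, 14, 0, -8, -16]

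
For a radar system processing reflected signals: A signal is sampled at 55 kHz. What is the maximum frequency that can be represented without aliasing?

The maximum frequency that can be represented without aliasing
is the Nyquist frequency: f_max = f_s / 2 = 55 kHz / 2 = 55/2 kHz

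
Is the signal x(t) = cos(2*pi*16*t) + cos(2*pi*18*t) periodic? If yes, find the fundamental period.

f1 = 16 Hz, f2 = 18 Hz
Period T1 = 1/16, T2 = 1/18
Ratio T1/T2 = 18/16, which is rational.
The signal is periodic with fundamental period T = 1/GCD(16,18) = 1/2 s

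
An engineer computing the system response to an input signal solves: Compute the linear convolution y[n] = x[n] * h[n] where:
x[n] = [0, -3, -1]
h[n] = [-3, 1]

y[n] = sum_k x[k]*h[n-k]. Output length = len(x) + len(h) - 1 = 3 + 2 - 1 = 4.
y[0] = 0*-3 = 0
y[1] = -3*-3 + 0*1 = 9
y[2] = -1*-3 + -3*1 = 0
y[3] = -1*1 = -1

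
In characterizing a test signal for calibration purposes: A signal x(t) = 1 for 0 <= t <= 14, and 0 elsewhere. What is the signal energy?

Energy = integral of |x(t)|^2 dt over the signal duration
= 1^2 * 14 = 1 * 14 = 14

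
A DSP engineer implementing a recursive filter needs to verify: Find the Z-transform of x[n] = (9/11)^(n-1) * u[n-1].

Time-shifting property: if X(z) = Z{x[n]}, then Z{x[n-d]} = z^(-d) * X(z)
X(z) = z/(z - 9/11) for x[n] = (9/11)^n * u[n]
Z{x[n-1]} = z^(-1) * z/(z - 9/11) = 1/(z - 9/11)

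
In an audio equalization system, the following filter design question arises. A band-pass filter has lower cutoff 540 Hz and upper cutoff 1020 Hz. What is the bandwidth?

Bandwidth = f_high - f_low
= 1020 Hz - 540 Hz = 480 Hz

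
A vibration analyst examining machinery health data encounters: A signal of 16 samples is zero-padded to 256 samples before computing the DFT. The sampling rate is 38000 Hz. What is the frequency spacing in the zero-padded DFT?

Original DFT: N = 16, resolution = f_s/N = 38000/16 = 2375 Hz
Zero-padded DFT: N = 256, resolution = f_s/N = 38000/256 = 2375/16 Hz
Zero-padding interpolates the spectrum (finer frequency grid)
but does NOT improve the true spectral resolution (ability to resolve close frequencies).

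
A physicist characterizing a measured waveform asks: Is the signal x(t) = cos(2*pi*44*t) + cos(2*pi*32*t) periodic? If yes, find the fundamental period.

f1 = 44 Hz, f2 = 32 Hz
Period T1 = 1/44, T2 = 1/32
Ratio T1/T2 = 32/44, which is rational.
The signal is periodic with fundamental period T = 1/GCD(44,32) = 1/4 s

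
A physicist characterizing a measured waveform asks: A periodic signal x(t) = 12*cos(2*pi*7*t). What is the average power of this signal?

Average power of A*cos(wt) is A^2/2.
P = 12^2 / 2 = 144/2 = 72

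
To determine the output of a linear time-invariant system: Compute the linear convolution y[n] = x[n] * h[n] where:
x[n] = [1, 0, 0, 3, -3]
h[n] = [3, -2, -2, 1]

y[n] = sum_k x[k]*h[n-k]. Output length = len(x) + len(h) - 1 = 5 + 4 - 1 = 8.
y[0] = 1*3 = 3
y[1] = 0*3 + 1*-2 = -2
y[2] = 0*3 + 0*-2 + 1*-2 = -2
y[3] = 3*3 + 0*-2 + 0*-2 + 1*1 = 10
y[4] = -3*3 + 3*-2 + 0*-2 + 0*1 = -15
y[5] = -3*-2 + 3*-2 + 0*1 = 0
y[6] = -3*-2 + 3*1 = 9
y[7] = -3*1 = -3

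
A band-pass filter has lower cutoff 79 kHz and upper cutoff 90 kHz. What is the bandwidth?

Bandwidth = f_high - f_low
= 90 kHz - 79 kHz = 11 kHz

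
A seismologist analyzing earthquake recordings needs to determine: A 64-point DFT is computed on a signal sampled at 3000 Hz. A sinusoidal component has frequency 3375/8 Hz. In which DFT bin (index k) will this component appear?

DFT frequency resolution = f_s/N = 3000/64 = 375/8 Hz
Bin index k = f_signal / resolution = 3375/8 / 375/8 = 9
The signal frequency 3375/8 Hz falls in DFT bin k = 9.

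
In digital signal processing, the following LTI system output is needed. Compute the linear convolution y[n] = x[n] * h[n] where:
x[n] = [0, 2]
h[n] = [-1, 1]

y[n] = sum_k x[k]*h[n-k]. Output length = len(x) + len(h) - 1 = 2 + 2 - 1 = 3.
y[0] = 0*-1 = 0
y[1] = 2*-1 + 0*1 = -2
y[2] = 2*1 = 2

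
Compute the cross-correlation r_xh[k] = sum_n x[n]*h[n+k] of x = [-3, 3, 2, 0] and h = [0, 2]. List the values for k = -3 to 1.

Both sequences indexed from 0 and zero outside their support.
Lags with overlap: k = -3 to 1.
  r_xh[-3] = x[3]*h[0] = 0
  r_xh[-2] = x[2]*h[0] + x[3]*h[1] = 0
  r_xh[-1] = x[1]*h[0] + x[2]*h[1] = 4
  r_xh[0] = x[0]*h[0] + x[1]*h[1] = 6
  r_xh[1] = x[0]*h[1] = -6
r_xh = [0, 0, 4, 6, -6] (for k = -3, ..., 1)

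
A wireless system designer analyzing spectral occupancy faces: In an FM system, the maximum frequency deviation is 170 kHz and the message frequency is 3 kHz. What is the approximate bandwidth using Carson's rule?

Carson's rule: BW = 2*(delta_f + f_m)
= 2*(170 + 3) kHz = 346 kHz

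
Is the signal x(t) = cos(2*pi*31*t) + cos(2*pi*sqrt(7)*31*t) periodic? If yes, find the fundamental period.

f1 = 31 Hz, f2 = 31*sqrt(7) Hz
Ratio f2/f1 = sqrt(7), which is irrational.
Since the frequency ratio is irrational, no common period exists.
The signal is not periodic.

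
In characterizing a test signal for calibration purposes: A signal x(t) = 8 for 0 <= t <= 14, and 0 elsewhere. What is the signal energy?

Energy = integral of |x(t)|^2 dt over the signal duration
= 8^2 * 14 = 64 * 14 = 896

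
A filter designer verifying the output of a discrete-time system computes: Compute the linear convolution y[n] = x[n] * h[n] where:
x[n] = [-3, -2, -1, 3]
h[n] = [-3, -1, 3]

y[n] = sum_k x[k]*h[n-k]. Output length = len(x) + len(h) - 1 = 4 + 3 - 1 = 6.
y[0] = -3*-3 = 9
y[1] = -2*-3 + -3*-1 = 9
y[2] = -1*-3 + -2*-1 + -3*3 = -4
y[3] = 3*-3 + -1*-1 + -2*3 = -14
y[4] = 3*-1 + -1*3 = -6
y[5] = 3*3 = 9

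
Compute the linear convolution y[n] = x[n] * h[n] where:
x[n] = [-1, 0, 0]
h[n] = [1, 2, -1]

y[n] = sum_k x[k]*h[n-k]. Output length = len(x) + len(h) - 1 = 3 + 3 - 1 = 5.
y[0] = -1*1 = -1
y[1] = 0*1 + -1*2 = -2
y[2] = 0*1 + 0*2 + -1*-1 = 1
y[3] = 0*2 + 0*-1 = 0
y[4] = 0*-1 = 0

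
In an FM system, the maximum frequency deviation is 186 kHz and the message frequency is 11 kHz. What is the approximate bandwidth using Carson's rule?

Carson's rule: BW = 2*(delta_f + f_m)
= 2*(186 + 11) kHz = 394 kHz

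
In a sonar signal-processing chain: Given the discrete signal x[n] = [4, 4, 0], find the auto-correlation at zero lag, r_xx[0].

The auto-correlation at zero lag r_xx[0] equals the signal energy.
r_xx[0] = sum of x[n]^2 = 4^2 + 4^2 + 0^2
= 16 + 16 + 0 = 32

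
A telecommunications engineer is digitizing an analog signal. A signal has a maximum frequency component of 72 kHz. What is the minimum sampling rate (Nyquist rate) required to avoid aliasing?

By the Nyquist-Shannon sampling theorem,
the minimum sampling rate (Nyquist rate) must be at least 2 * f_max.
Nyquist rate = 2 * 72 kHz = 144 kHz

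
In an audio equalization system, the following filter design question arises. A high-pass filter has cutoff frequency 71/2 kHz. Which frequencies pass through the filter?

A high-pass filter passes all frequencies above the cutoff frequency 71/2 kHz and attenuates lower frequencies.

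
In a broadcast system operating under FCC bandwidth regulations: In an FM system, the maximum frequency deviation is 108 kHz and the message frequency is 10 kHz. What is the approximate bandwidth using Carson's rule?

Carson's rule: BW = 2*(delta_f + f_m)
= 2*(108 + 10) kHz = 236 kHz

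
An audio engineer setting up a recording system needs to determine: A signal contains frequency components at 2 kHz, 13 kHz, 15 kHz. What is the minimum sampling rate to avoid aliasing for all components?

The highest frequency component is f_max = 15 kHz.
Nyquist rate = 2 * f_max = 2 * 15 kHz = 30 kHz.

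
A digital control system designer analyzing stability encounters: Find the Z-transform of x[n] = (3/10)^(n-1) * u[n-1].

Time-shifting property: if X(z) = Z{x[n]}, then Z{x[n-d]} = z^(-d) * X(z)
X(z) = z/(z - 3/10) for x[n] = (3/10)^n * u[n]
Z{x[n-1]} = z^(-1) * z/(z - 3/10) = 1/(z - 3/10)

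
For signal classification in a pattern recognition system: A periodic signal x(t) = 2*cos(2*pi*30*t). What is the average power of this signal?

Average power of A*cos(wt) is A^2/2.
P = 2^2 / 2 = 4/2 = 2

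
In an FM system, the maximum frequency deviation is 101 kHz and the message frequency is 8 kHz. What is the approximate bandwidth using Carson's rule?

Carson's rule: BW = 2*(delta_f + f_m)
= 2*(101 + 8) kHz = 218 kHz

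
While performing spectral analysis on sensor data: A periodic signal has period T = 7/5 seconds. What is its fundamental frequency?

The fundamental frequency is the reciprocal of the period.
f = 1/T = 1/(7/5) = 5/7 Hz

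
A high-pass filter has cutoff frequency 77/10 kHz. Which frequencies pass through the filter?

A high-pass filter passes all frequencies above the cutoff frequency 77/10 kHz and attenuates lower frequencies.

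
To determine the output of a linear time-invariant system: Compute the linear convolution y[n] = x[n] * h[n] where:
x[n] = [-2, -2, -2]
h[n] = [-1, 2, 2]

y[n] = sum_k x[k]*h[n-k]. Output length = len(x) + len(h) - 1 = 3 + 3 - 1 = 5.
y[0] = -2*-1 = 2
y[1] = -2*-1 + -2*2 = -2
y[2] = -2*-1 + -2*2 + -2*2 = -6
y[3] = -2*2 + -2*2 = -8
y[4] = -2*2 = -4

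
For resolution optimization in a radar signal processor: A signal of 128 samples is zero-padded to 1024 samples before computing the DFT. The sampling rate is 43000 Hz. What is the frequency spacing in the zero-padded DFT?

Original DFT: N = 128, resolution = f_s/N = 43000/128 = 5375/16 Hz
Zero-padded DFT: N = 1024, resolution = f_s/N = 43000/1024 = 5375/128 Hz
Zero-padding interpolates the spectrum (finer frequency grid)
but does NOT improve the true spectral resolution (ability to resolve close frequencies).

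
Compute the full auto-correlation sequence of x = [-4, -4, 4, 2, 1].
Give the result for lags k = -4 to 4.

r_xx[k] = sum_m x[m]*x[m+k], indexed from 0, for k = -4 to 4:
  r_xx[-4] = x[4]*x[0] = -4
  r_xx[-3] = x[3]*x[0] + x[4]*x[1] = -12
  r_xx[-2] = x[2]*x[0] + x[3]*x[1] + x[4]*x[2] = -20
  r_xx[-1] = x[1]*x[0] + x[2]*x[1] + x[3]*x[2] + x[4]*x[3] = 10
  r_xx[0] = x[0]*x[0] + x[1]*x[1] + x[2]*x[2] + x[3]*x[3] + x[4]*x[4] = 53
  r_xx[1] = x[0]*x[1] + x[1]*x[2] + x[2]*x[3] + x[3]*x[4] = 10
  r_xx[2] = x[0]*x[2] + x[1]*x[3] + x[2]*x[4] = -20
  r_xx[3] = x[0]*x[3] + x[1]*x[4] = -12
  r_xx[4] = x[0]*x[4] = -4
r_xx = [-4, -12, -20, 10, 53, 10, -20, -12, -4]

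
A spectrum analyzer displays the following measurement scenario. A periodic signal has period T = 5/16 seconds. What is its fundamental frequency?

The fundamental frequency is the reciprocal of the period.
f = 1/T = 1/(5/16) = 16/5 Hz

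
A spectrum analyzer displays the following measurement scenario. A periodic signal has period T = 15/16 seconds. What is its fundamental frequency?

The fundamental frequency is the reciprocal of the period.
f = 1/T = 1/(15/16) = 16/15 Hz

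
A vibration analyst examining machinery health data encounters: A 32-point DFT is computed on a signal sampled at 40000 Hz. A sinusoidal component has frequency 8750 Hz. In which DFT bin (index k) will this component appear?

DFT frequency resolution = f_s/N = 40000/32 = 1250 Hz
Bin index k = f_signal / resolution = 8750 / 1250 = 7
The signal frequency 8750 Hz falls in DFT bin k = 7.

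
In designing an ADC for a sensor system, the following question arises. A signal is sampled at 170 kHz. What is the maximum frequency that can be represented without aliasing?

The maximum frequency that can be represented without aliasing
is the Nyquist frequency: f_max = f_s / 2 = 170 kHz / 2 = 85 kHz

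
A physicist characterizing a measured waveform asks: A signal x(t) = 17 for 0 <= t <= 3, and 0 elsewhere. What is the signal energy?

Energy = integral of |x(t)|^2 dt over the signal duration
= 17^2 * 3 = 289 * 3 = 867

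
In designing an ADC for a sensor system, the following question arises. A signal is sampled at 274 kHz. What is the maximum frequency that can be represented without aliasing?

The maximum frequency that can be represented without aliasing
is the Nyquist frequency: f_max = f_s / 2 = 274 kHz / 2 = 137 kHz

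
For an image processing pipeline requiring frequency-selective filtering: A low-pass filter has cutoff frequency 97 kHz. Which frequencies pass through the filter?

A low-pass filter passes all frequencies below the cutoff frequency 97 kHz and attenuates higher frequencies.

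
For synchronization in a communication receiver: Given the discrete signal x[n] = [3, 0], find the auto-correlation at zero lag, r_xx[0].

The auto-correlation at zero lag r_xx[0] equals the signal energy.
r_xx[0] = sum of x[n]^2 = 3^2 + 0^2
= 9 + 0 = 9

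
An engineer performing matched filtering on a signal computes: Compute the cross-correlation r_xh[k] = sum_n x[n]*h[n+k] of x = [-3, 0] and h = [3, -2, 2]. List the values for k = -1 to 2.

Both sequences indexed from 0 and zero outside their support.
Lags with overlap: k = -1 to 2.
  r_xh[-1] = x[1]*h[0] = 0
  r_xh[0] = x[0]*h[0] + x[1]*h[1] = -9
  r_xh[1] = x[0]*h[1] + x[1]*h[2] = 6
  r_xh[2] = x[0]*h[2] = -6
r_xh = [0, -9, 6, -6] (for k = -1, ..., 2)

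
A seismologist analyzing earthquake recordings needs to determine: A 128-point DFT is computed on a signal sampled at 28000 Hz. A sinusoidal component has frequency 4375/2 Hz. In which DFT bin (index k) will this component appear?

DFT frequency resolution = f_s/N = 28000/128 = 875/4 Hz
Bin index k = f_signal / resolution = 4375/2 / 875/4 = 10
The signal frequency 4375/2 Hz falls in DFT bin k = 10.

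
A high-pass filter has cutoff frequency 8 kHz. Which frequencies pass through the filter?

A high-pass filter passes all frequencies above the cutoff frequency 8 kHz and attenuates lower frequencies.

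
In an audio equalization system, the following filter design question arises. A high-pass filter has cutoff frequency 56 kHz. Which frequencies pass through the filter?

A high-pass filter passes all frequencies above the cutoff frequency 56 kHz and attenuates lower frequencies.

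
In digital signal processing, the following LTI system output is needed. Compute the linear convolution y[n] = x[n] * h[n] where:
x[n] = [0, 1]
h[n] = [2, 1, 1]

y[n] = sum_k x[k]*h[n-k]. Output length = len(x) + len(h) - 1 = 2 + 3 - 1 = 4.
y[0] = 0*2 = 0
y[1] = 1*2 + 0*1 = 2
y[2] = 1*1 + 0*1 = 1
y[3] = 1*1 = 1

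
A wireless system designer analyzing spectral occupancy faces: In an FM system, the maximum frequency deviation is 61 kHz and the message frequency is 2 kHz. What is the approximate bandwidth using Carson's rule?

Carson's rule: BW = 2*(delta_f + f_m)
= 2*(61 + 2) kHz = 126 kHz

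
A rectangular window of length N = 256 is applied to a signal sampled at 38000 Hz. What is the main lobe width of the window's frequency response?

For a rectangular window of length N,
the main lobe width in frequency is 2*f_s/N.
= 2*38000/256 = 2375/8 Hz
This determines the minimum frequency separation for resolving two sinusoids.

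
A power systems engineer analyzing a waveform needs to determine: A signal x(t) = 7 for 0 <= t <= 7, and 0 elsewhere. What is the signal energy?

Energy = integral of |x(t)|^2 dt over the signal duration
= 7^2 * 7 = 49 * 7 = 343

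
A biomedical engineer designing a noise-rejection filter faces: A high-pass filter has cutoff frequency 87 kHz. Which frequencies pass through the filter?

A high-pass filter passes all frequencies above the cutoff frequency 87 kHz and attenuates lower frequencies.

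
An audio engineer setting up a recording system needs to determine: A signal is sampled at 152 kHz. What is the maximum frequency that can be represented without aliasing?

The maximum frequency that can be represented without aliasing
is the Nyquist frequency: f_max = f_s / 2 = 152 kHz / 2 = 76 kHz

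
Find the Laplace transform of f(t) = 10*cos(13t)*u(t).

Standard pair: cos(wt)*u(t) <-> s/(s^2+w^2)
With w = 13: L{10*cos(13t)*u(t)} = 10s/(s^2+169)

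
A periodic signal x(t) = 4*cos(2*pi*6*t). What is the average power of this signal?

Average power of A*cos(wt) is A^2/2.
P = 4^2 / 2 = 16/2 = 8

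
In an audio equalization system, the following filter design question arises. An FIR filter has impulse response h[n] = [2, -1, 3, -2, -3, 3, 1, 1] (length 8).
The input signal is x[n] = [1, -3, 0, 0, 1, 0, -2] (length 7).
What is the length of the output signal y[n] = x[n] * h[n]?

For linear convolution, the output length is:
len(y) = len(x) + len(h) - 1 = 7 + 8 - 1 = 14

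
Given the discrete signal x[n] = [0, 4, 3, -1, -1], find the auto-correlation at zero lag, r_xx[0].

The auto-correlation at zero lag r_xx[0] equals the signal energy.
r_xx[0] = sum of x[n]^2 = 0^2 + 4^2 + 3^2 + (-1)^2 + (-1)^2
= 0 + 16 + 9 + 1 + 1 = 27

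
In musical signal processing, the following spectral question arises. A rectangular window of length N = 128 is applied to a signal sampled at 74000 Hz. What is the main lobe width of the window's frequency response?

For a rectangular window of length N,
the main lobe width in frequency is 2*f_s/N.
= 2*74000/128 = 4625/4 Hz
This determines the minimum frequency separation for resolving two sinusoids.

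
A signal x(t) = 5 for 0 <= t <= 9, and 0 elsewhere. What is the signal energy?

Energy = integral of |x(t)|^2 dt over the signal duration
= 5^2 * 9 = 25 * 9 = 225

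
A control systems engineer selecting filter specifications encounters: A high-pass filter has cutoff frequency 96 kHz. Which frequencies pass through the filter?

A high-pass filter passes all frequencies above the cutoff frequency 96 kHz and attenuates lower frequencies.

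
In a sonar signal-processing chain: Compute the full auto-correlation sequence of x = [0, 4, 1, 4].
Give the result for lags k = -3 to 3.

r_xx[k] = sum_m x[m]*x[m+k], indexed from 0, for k = -3 to 3:
  r_xx[-3] = x[3]*x[0] = 0
  r_xx[-2] = x[2]*x[0] + x[3]*x[1] = 16
  r_xx[-1] = x[1]*x[0] + x[2]*x[1] + x[3]*x[2] = 8
  r_xx[0] = x[0]*x[0] + x[1]*x[1] + x[2]*x[2] + x[3]*x[3] = 33
  r_xx[1] = x[0]*x[1] + x[1]*x[2] + x[2]*x[3] = 8
  r_xx[2] = x[0]*x[2] + x[1]*x[3] = 16
  r_xx[3] = x[0]*x[3] = 0
r_xx = [0, 16, 8, 33, 8, 16, 0]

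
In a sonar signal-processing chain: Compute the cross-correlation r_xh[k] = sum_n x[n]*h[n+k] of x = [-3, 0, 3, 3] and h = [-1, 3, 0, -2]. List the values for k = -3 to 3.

Both sequences indexed from 0 and zero outside their support.
Lags with overlap: k = -3 to 3.
  r_xh[-3] = x[3]*h[0] = -3
  r_xh[-2] = x[2]*h[0] + x[3]*h[1] = 6
  r_xh[-1] = x[1]*h[0] + x[2]*h[1] + x[3]*h[2] = 9
  r_xh[0] = x[0]*h[0] + x[1]*h[1] + x[2]*h[2] + x[3]*h[3] = -3
  r_xh[1] = x[0]*h[1] + x[1]*h[2] + x[2]*h[3] = -15
  r_xh[2] = x[0]*h[2] + x[1]*h[3] = 0
  r_xh[3] = x[0]*h[3] = 6
r_xh = [-3, 6, 9, -3, -15, 0, 6] (for k = -3, ..., 3)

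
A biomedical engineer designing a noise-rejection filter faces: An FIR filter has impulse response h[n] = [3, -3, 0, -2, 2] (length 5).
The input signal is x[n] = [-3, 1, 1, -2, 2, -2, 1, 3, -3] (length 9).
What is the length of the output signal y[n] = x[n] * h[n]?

For linear convolution, the output length is:
len(y) = len(x) + len(h) - 1 = 9 + 5 - 1 = 13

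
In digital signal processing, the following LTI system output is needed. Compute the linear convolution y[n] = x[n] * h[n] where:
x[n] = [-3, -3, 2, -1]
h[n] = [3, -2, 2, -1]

y[n] = sum_k x[k]*h[n-k]. Output length = len(x) + len(h) - 1 = 4 + 4 - 1 = 7.
y[0] = -3*3 = -9
y[1] = -3*3 + -3*-2 = -3
y[2] = 2*3 + -3*-2 + -3*2 = 6
y[3] = -1*3 + 2*-2 + -3*2 + -3*-1 = -10
y[4] = -1*-2 + 2*2 + -3*-1 = 9
y[5] = -1*2 + 2*-1 = -4
y[6] = -1*-1 = 1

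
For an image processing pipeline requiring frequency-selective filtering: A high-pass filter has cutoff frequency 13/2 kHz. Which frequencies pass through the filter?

A high-pass filter passes all frequencies above the cutoff frequency 13/2 kHz and attenuates lower frequencies.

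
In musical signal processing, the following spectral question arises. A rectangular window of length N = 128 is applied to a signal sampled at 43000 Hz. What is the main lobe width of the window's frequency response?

For a rectangular window of length N,
the main lobe width in frequency is 2*f_s/N.
= 2*43000/128 = 5375/8 Hz
This determines the minimum frequency separation for resolving two sinusoids.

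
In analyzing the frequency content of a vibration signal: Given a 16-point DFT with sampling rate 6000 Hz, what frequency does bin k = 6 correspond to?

The frequency of DFT bin k is: f_k = k * f_s / N
f_6 = 6 * 6000 / 16 = 2250 Hz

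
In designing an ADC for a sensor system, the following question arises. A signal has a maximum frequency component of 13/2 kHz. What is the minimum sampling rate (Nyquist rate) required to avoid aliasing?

By the Nyquist-Shannon sampling theorem,
the minimum sampling rate (Nyquist rate) must be at least 2 * f_max.
Nyquist rate = 2 * 13/2 kHz = 13 kHz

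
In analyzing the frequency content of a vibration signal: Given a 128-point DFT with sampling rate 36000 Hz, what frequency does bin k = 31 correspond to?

The frequency of DFT bin k is: f_k = k * f_s / N
f_31 = 31 * 36000 / 128 = 34875/4 Hz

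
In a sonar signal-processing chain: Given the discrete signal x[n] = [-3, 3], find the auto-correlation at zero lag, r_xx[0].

The auto-correlation at zero lag r_xx[0] equals the signal energy.
r_xx[0] = sum of x[n]^2 = (-3)^2 + 3^2
= 9 + 9 = 18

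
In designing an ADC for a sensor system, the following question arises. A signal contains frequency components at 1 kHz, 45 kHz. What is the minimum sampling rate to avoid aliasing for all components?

The highest frequency component is f_max = 45 kHz.
Nyquist rate = 2 * f_max = 2 * 45 kHz = 90 kHz.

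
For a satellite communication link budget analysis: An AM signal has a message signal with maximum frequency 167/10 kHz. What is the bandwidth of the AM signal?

In AM (double-sideband), the bandwidth is twice the message frequency.
BW = 2 * f_m = 2 * 167/10 kHz = 167/5 kHz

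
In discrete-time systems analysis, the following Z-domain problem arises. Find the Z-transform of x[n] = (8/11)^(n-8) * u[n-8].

Time-shifting property: if X(z) = Z{x[n]}, then Z{x[n-d]} = z^(-d) * X(z)
X(z) = z/(z - 8/11) for x[n] = (8/11)^n * u[n]
Z{x[n-8]} = z^(-8) * z/(z - 8/11) = z^(-7)/(z - 8/11)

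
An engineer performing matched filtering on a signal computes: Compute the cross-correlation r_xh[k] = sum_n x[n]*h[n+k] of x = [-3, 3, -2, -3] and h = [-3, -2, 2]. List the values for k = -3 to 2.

Both sequences indexed from 0 and zero outside their support.
Lags with overlap: k = -3 to 2.
  r_xh[-3] = x[3]*h[0] = 9
  r_xh[-2] = x[2]*h[0] + x[3]*h[1] = 12
  r_xh[-1] = x[1]*h[0] + x[2]*h[1] + x[3]*h[2] = -11
  r_xh[0] = x[0]*h[0] + x[1]*h[1] + x[2]*h[2] = -1
  r_xh[1] = x[0]*h[1] + x[1]*h[2] = 12
  r_xh[2] = x[0]*h[2] = -6
r_xh = [9, 12, -11, -1, 12, -6] (for k = -3, ..., 2)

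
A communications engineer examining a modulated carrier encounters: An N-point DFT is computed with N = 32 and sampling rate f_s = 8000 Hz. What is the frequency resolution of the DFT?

DFT frequency resolution = f_s / N
= 8000 / 32 = 250 Hz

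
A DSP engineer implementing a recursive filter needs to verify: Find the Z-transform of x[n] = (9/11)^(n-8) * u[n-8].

Time-shifting property: if X(z) = Z{x[n]}, then Z{x[n-d]} = z^(-d) * X(z)
X(z) = z/(z - 9/11) for x[n] = (9/11)^n * u[n]
Z{x[n-8]} = z^(-8) * z/(z - 9/11) = z^(-7)/(z - 9/11)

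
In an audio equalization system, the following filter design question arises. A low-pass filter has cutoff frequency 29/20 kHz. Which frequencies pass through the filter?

A low-pass filter passes all frequencies below the cutoff frequency 29/20 kHz and attenuates higher frequencies.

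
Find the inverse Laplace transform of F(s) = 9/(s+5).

Standard pair: k/(s+a) <-> k*e^(-at)*u(t)
With k=9, a=5: f(t) = 9*e^(-5t)*u(t)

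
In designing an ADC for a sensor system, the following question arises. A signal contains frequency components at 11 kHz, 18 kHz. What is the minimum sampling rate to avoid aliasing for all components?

The highest frequency component is f_max = 18 kHz.
Nyquist rate = 2 * f_max = 2 * 18 kHz = 36 kHz.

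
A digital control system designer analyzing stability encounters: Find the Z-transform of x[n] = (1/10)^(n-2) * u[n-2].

Time-shifting property: if X(z) = Z{x[n]}, then Z{x[n-d]} = z^(-d) * X(z)
X(z) = z/(z - 1/10) for x[n] = (1/10)^n * u[n]
Z{x[n-2]} = z^(-2) * z/(z - 1/10) = z^(-1)/(z - 1/10)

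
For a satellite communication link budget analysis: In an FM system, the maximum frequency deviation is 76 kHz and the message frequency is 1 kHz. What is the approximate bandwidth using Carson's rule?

Carson's rule: BW = 2*(delta_f + f_m)
= 2*(76 + 1) kHz = 154 kHz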